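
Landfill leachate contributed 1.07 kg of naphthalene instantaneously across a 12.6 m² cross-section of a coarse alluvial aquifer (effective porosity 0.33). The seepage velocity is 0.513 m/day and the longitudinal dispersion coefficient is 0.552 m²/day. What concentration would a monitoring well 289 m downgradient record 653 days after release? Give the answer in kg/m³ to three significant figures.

For an instantaneous plane source, C(x,t) = M/(n_e·A·√(4πDt)) · exp(−(x−vt)²/(4Dt)), with n_e·A the pore (flow) area.
Plume center vt = 0.513 × 653 = 334.989 m, so the well at 289 m is 45.989 m upgradient of the peak.
√(4πDt) = 67.30 m, giving peak height M/(n_e·A·√(4πDt)) = 1.07/(0.33 × 12.6 × 67.30) = 0.003824 kg/m³.
(x−vt)²/(4Dt) = (-45.989)²/(4 × 0.552 × 653) = 1.467; exp(−1.467) = 0.2306.
C = 0.003824 × 0.2306 = 0.000882 kg/m³.

0.000882 kg/m³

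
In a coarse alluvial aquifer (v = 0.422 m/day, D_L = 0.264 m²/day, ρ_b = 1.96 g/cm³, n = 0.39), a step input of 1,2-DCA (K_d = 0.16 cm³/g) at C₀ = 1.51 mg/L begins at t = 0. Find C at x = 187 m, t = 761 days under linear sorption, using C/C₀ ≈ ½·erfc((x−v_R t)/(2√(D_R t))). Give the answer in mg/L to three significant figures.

Retardation factor R = 1 + ρ_b·K_d/n = 1 + 1.96 × 0.16/0.39 = 1.804.
Sorption retards both mechanisms: v_R = v/R = 0.2339 m/day, D_R = D/R = 0.1463 m²/day.
v_R·t = 0.2339 × 761 = 177.9979 m; 2√(D_R t) = 21.10 m; argument = (187 − 177.9979)/21.10 = 0.4266.
C = C₀ × ½·erfc(0.4266) = 1.51 × 0.2732 = 0.413 mg/L.

0.413 mg/L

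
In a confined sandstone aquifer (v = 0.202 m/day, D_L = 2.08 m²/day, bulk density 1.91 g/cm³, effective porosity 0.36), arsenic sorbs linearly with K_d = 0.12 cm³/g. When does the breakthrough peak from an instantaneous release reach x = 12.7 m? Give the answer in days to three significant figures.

49.0 days

Retardation factor R = 1 + ρ_b·K_d/n = 1 + 1.91 × 0.12/0.36 = 1.637.
Sorption retards both mechanisms: v_R = v/R = 0.1234 m/day, D_R = D/R = 1.271 m²/day.
Peak time from v_R²t² + 2D_R t − x² = 0: t = (√(D_R² + v_R²x²) − D_R)/v_R².
√(D_R² + v_R²x²) = √(1.271² + 0.1234² × 12.7²) = 2.018; v_R² = 0.01523.
t = (2.018 − 1.271)/0.01523 = 49.0 days.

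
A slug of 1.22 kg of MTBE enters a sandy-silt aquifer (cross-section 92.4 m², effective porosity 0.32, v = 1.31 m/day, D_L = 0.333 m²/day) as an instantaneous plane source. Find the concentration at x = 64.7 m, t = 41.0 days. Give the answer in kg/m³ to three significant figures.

0.000345 kg/m³

For an instantaneous plane source, C(x,t) = M/(n_e·A·√(4πDt)) · exp(−(x−vt)²/(4Dt)), with n_e·A the pore (flow) area.
Plume center vt = 1.31 × 41.0 = 53.71 m, so the well at 64.7 m is 10.99 m downgradient of the peak.
√(4πDt) = 13.10 m, giving peak height M/(n_e·A·√(4πDt)) = 1.22/(0.32 × 92.4 × 13.10) = 0.003150 kg/m³.
(x−vt)²/(4Dt) = (10.99)²/(4 × 0.333 × 41.0) = 2.212; exp(−2.212) = 0.1095.
C = 0.003150 × 0.1095 = 0.000345 kg/m³.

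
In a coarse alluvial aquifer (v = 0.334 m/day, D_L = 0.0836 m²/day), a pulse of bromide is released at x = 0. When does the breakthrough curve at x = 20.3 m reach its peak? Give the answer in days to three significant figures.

For the 1D instantaneous-source solution, setting ∂C/∂t = 0 at fixed x gives v²t² + 2Dt − x² = 0, so t = (√(D² + v²x²) − D)/v².
√(D² + v²x²) = √(0.0836² + 0.334² × 20.3²) = 6.781; v² = 0.111556.
t = (6.781 − 0.0836)/0.111556 = 60.0 days (vs. the pure-advection estimate x/v = 60.8 d).

60.0 days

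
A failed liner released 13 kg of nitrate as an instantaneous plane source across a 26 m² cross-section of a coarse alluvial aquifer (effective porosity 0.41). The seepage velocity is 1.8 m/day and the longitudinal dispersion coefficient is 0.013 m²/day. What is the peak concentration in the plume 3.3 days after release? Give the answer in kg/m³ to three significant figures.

1.66 kg/m³

The peak of an instantaneous 1D plume sits at x = vt; there the Gaussian factor is 1 and C_max = M/(n_e·A·√(4πDt)), where n_e·A is the pore area the mass is dissolved in.
√(4πDt) = √(4π × 0.013 × 3.3) = 0.7342 m, so C_max = 13/(0.41 × 26 × 0.7342) = 1.66 kg/m³.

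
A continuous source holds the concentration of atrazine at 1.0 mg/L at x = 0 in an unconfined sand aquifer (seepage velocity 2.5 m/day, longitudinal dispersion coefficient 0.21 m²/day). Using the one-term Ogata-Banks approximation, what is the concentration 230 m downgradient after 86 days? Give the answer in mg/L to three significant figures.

0.00628 mg/L

For a continuous step input, C/C₀ ≈ ½·erfc((x−vt)/(2√(Dt))).
vt = 2.5 × 86 = 215 m and 2√(Dt) = 2√(0.21 × 86) = 8.499 m.
Argument (x−vt)/(2√(Dt)) = (230 − 215)/8.499 = 1.765; ½·erfc(1.765) = 0.006279.
C = 1.0 × 0.006279 = 0.00628 mg/L.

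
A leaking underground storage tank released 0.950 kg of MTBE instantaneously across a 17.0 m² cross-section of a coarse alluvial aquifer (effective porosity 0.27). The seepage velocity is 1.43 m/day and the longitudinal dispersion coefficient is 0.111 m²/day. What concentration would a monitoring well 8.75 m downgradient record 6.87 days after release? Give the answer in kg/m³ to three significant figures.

For an instantaneous plane source, C(x,t) = M/(n_e·A·√(4πDt)) · exp(−(x−vt)²/(4Dt)), with n_e·A the pore (flow) area.
Plume center vt = 1.43 × 6.87 = 9.8241 m, so the well at 8.75 m is 1.0741 m upgradient of the peak.
√(4πDt) = 3.096 m, giving peak height M/(n_e·A·√(4πDt)) = 0.950/(0.27 × 17.0 × 3.096) = 0.06685 kg/m³.
(x−vt)²/(4Dt) = (-1.0741)²/(4 × 0.111 × 6.87) = 0.3782; exp(−0.3782) = 0.6851.
C = 0.06685 × 0.6851 = 0.0458 kg/m³.

0.0458 kg/m³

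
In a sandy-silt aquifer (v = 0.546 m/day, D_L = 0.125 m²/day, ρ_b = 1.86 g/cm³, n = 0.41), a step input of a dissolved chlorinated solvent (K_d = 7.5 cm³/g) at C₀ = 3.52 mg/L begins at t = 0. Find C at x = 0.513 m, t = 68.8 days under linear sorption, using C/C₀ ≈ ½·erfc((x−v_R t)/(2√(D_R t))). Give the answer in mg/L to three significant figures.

2.77 mg/L

Retardation factor R = 1 + ρ_b·K_d/n = 1 + 1.86 × 7.5/0.41 = 35.02.
Sorption retards both mechanisms: v_R = v/R = 0.01559 m/day, D_R = D/R = 0.003569 m²/day.
v_R·t = 0.01559 × 68.8 = 1.072592 m; 2√(D_R t) = 0.9911 m; argument = (0.513 − 1.072592)/0.9911 = -0.5646.
C = C₀ × ½·erfc(-0.5646) = 3.52 × 0.7877 = 2.77 mg/L.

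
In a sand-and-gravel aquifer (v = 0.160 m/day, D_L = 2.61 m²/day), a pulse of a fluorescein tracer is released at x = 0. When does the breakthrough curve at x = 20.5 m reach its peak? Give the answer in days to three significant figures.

For the 1D instantaneous-source solution, setting ∂C/∂t = 0 at fixed x gives v²t² + 2Dt − x² = 0, so t = (√(D² + v²x²) − D)/v².
√(D² + v²x²) = √(2.61² + 0.160² × 20.5²) = 4.192; v² = 0.0256.
t = (4.192 − 2.61)/0.0256 = 61.8 days (vs. the pure-advection estimate x/v = 128 d).

61.8 days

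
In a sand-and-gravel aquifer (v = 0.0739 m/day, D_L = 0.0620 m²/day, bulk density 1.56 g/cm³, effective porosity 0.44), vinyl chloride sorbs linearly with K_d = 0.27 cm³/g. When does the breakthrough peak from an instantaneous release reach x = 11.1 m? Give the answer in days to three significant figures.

273 days

Retardation factor R = 1 + ρ_b·K_d/n = 1 + 1.56 × 0.27/0.44 = 1.957.
Sorption retards both mechanisms: v_R = v/R = 0.03776 m/day, D_R = D/R = 0.03168 m²/day.
Peak time from v_R²t² + 2D_R t − x² = 0: t = (√(D_R² + v_R²x²) − D_R)/v_R².
√(D_R² + v_R²x²) = √(0.03168² + 0.03776² × 11.1²) = 0.4203; v_R² = 0.001426.
t = (0.4203 − 0.03168)/0.001426 = 273 days.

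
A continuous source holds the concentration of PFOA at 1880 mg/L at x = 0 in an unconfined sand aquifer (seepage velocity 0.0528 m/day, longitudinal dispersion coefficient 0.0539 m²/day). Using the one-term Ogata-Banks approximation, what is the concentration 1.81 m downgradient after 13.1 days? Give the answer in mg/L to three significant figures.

For a continuous step input, C/C₀ ≈ ½·erfc((x−vt)/(2√(Dt))).
vt = 0.0528 × 13.1 = 0.69168 m and 2√(Dt) = 2√(0.0539 × 13.1) = 1.681 m.
Argument (x−vt)/(2√(Dt)) = (1.81 − 0.69168)/1.681 = 0.6653; ½·erfc(0.6653) = 0.1734.
C = 1880 × 0.1734 = 326 mg/L.

326 mg/L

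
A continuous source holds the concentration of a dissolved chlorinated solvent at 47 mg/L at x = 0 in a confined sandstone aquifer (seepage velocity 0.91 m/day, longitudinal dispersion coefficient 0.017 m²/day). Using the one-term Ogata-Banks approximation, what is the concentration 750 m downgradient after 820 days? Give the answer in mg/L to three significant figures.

For a continuous step input, C/C₀ ≈ ½·erfc((x−vt)/(2√(Dt))).
vt = 0.91 × 820 = 746.2 m and 2√(Dt) = 2√(0.017 × 820) = 7.467 m.
Argument (x−vt)/(2√(Dt)) = (750 − 746.2)/7.467 = 0.5089; ½·erfc(0.5089) = 0.2359.
C = 47 × 0.2359 = 11.1 mg/L.

11.1 mg/L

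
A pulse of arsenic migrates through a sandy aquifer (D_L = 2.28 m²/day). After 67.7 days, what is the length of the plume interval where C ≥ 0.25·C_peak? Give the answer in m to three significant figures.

The plume is Gaussian with σ = √(2Dt) = √(2 × 2.28 × 67.7) = 17.57 m.
C/C_peak = exp(−Δx²/(2σ²)) = 0.25 ⇒ Δx = σ·√(−2 ln 0.25) = 17.57 × 1.665 = 29.25 m.
Width = 2Δx = 58.5 m.

58.5 m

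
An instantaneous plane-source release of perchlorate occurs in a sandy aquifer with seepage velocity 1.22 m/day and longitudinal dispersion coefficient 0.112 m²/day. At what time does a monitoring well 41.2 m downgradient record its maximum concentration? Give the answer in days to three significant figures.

33.7 days

For the 1D instantaneous-source solution, setting ∂C/∂t = 0 at fixed x gives v²t² + 2Dt − x² = 0, so t = (√(D² + v²x²) − D)/v².
√(D² + v²x²) = √(0.112² + 1.22² × 41.2²) = 50.26; v² = 1.4884.
t = (50.26 − 0.112)/1.4884 = 33.7 days (vs. the pure-advection estimate x/v = 33.8 d).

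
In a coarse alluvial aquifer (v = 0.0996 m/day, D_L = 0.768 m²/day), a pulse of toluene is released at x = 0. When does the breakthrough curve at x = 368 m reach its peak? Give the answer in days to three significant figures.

3620 days

For the 1D instantaneous-source solution, setting ∂C/∂t = 0 at fixed x gives v²t² + 2Dt − x² = 0, so t = (√(D² + v²x²) − D)/v².
√(D² + v²x²) = √(0.768² + 0.0996² × 368²) = 36.66; v² = 0.00992016.
t = (36.66 − 0.768)/0.00992016 = 3620 days (vs. the pure-advection estimate x/v = 3690 d).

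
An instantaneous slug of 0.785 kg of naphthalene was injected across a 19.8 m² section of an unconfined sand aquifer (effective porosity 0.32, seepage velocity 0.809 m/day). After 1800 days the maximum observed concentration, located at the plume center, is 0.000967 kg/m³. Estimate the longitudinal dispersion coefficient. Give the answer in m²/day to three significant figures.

At the plume center C_max = M/(n_e·A·√(4πDt)), so D = M²/(4πt·(n_e·A·C_max)²).
n_e·A·C_max = 0.32 × 19.8 × 0.000967 = 0.006127 kg/m.
D = 0.785²/(4π × 1800 × 0.006127²) = 0.726 m²/day.

0.726 m²/day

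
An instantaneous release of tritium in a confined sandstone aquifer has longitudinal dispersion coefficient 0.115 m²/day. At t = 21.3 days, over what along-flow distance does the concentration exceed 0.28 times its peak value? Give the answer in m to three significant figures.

The plume is Gaussian with σ = √(2Dt) = √(2 × 0.115 × 21.3) = 2.213 m.
C/C_peak = exp(−Δx²/(2σ²)) = 0.28 ⇒ Δx = σ·√(−2 ln 0.28) = 2.213 × 1.596 = 3.532 m.
Width = 2Δx = 7.06 m.

7.06 m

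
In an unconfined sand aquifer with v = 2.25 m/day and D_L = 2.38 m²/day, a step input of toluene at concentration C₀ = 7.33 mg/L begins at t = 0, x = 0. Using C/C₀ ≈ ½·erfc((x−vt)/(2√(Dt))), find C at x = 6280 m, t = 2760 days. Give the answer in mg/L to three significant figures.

For a continuous step input, C/C₀ ≈ ½·erfc((x−vt)/(2√(Dt))).
vt = 2.25 × 2760 = 6210 m and 2√(Dt) = 2√(2.38 × 2760) = 162.1 m.
Argument (x−vt)/(2√(Dt)) = (6280 − 6210)/162.1 = 0.4318; ½·erfc(0.4318) = 0.2707.
C = 7.33 × 0.2707 = 1.98 mg/L.

1.98 mg/L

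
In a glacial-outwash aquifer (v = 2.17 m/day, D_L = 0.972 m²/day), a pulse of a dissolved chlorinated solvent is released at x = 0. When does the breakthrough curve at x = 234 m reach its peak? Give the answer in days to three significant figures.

For the 1D instantaneous-source solution, setting ∂C/∂t = 0 at fixed x gives v²t² + 2Dt − x² = 0, so t = (√(D² + v²x²) − D)/v².
√(D² + v²x²) = √(0.972² + 2.17² × 234²) = 507.8; v² = 4.7089.
t = (507.8 − 0.972)/4.7089 = 108 days (vs. the pure-advection estimate x/v = 108 d).

108 days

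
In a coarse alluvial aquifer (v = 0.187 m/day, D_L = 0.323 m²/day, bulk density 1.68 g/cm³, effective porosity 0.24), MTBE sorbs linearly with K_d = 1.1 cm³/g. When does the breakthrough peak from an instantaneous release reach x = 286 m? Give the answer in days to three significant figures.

Retardation factor R = 1 + ρ_b·K_d/n = 1 + 1.68 × 1.1/0.24 = 8.700.
Sorption retards both mechanisms: v_R = v/R = 0.02149 m/day, D_R = D/R = 0.03713 m²/day.
Peak time from v_R²t² + 2D_R t − x² = 0: t = (√(D_R² + v_R²x²) − D_R)/v_R².
√(D_R² + v_R²x²) = √(0.03713² + 0.02149² × 286²) = 6.146; v_R² = 0.0004618.
t = (6.146 − 0.03713)/0.0004618 = 13200 days.

13200 days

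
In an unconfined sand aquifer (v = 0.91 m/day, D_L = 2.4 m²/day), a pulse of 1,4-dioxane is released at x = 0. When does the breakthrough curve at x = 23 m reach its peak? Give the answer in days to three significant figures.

22.5 days

For the 1D instantaneous-source solution, setting ∂C/∂t = 0 at fixed x gives v²t² + 2Dt − x² = 0, so t = (√(D² + v²x²) − D)/v².
√(D² + v²x²) = √(2.4² + 0.91² × 23²) = 21.07; v² = 0.8281.
t = (21.07 − 2.4)/0.8281 = 22.5 days (vs. the pure-advection estimate x/v = 25.3 d).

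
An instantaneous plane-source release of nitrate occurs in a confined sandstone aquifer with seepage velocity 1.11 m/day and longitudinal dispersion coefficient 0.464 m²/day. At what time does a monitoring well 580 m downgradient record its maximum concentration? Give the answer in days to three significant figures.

522 days

For the 1D instantaneous-source solution, setting ∂C/∂t = 0 at fixed x gives v²t² + 2Dt − x² = 0, so t = (√(D² + v²x²) − D)/v².
√(D² + v²x²) = √(0.464² + 1.11² × 580²) = 643.8; v² = 1.2321.
t = (643.8 − 0.464)/1.2321 = 522 days (vs. the pure-advection estimate x/v = 523 d).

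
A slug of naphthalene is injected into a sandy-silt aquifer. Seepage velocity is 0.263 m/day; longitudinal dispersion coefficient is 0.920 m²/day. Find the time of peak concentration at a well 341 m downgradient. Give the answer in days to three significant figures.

For the 1D instantaneous-source solution, setting ∂C/∂t = 0 at fixed x gives v²t² + 2Dt − x² = 0, so t = (√(D² + v²x²) − D)/v².
√(D² + v²x²) = √(0.920² + 0.263² × 341²) = 89.69; v² = 0.069169.
t = (89.69 − 0.920)/0.069169 = 1280 days (vs. the pure-advection estimate x/v = 1300 d).

1280 days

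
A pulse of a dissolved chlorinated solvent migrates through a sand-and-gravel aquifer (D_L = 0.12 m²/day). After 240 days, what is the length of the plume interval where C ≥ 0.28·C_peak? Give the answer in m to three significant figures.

The plume is Gaussian with σ = √(2Dt) = √(2 × 0.12 × 240) = 7.589 m.
C/C_peak = exp(−Δx²/(2σ²)) = 0.28 ⇒ Δx = σ·√(−2 ln 0.28) = 7.589 × 1.596 = 12.11 m.
Width = 2Δx = 24.2 m.

24.2 m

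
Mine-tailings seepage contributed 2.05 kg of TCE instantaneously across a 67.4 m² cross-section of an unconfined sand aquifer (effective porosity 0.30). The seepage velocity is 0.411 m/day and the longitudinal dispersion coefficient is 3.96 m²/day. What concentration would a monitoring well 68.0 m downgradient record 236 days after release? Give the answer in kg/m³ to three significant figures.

For an instantaneous plane source, C(x,t) = M/(n_e·A·√(4πDt)) · exp(−(x−vt)²/(4Dt)), with n_e·A the pore (flow) area.
Plume center vt = 0.411 × 236 = 96.996 m, so the well at 68.0 m is 28.996 m upgradient of the peak.
√(4πDt) = 108.4 m, giving peak height M/(n_e·A·√(4πDt)) = 2.05/(0.30 × 67.4 × 108.4) = 0.0009353 kg/m³.
(x−vt)²/(4Dt) = (-28.996)²/(4 × 3.96 × 236) = 0.2249; exp(−0.2249) = 0.7986.
C = 0.0009353 × 0.7986 = 0.000747 kg/m³.

0.000747 kg/m³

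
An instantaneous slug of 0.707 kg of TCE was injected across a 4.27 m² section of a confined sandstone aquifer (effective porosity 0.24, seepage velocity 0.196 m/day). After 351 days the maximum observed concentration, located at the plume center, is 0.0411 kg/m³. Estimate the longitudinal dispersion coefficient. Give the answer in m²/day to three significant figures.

0.0639 m²/day

At the plume center C_max = M/(n_e·A·√(4πDt)), so D = M²/(4πt·(n_e·A·C_max)²).
n_e·A·C_max = 0.24 × 4.27 × 0.0411 = 0.04212 kg/m.
D = 0.707²/(4π × 351 × 0.04212²) = 0.0639 m²/day.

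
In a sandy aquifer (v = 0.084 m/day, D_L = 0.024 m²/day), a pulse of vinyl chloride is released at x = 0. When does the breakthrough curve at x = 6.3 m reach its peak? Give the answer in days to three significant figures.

71.7 days

For the 1D instantaneous-source solution, setting ∂C/∂t = 0 at fixed x gives v²t² + 2Dt − x² = 0, so t = (√(D² + v²x²) − D)/v².
√(D² + v²x²) = √(0.024² + 0.084² × 6.3²) = 0.5297; v² = 0.007056.
t = (0.5297 − 0.024)/0.007056 = 71.7 days (vs. the pure-advection estimate x/v = 75.0 d).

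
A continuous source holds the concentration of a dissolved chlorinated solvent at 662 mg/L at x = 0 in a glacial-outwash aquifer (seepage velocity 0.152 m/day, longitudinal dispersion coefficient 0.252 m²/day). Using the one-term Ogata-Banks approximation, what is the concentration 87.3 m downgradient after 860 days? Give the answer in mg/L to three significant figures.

For a continuous step input, C/C₀ ≈ ½·erfc((x−vt)/(2√(Dt))).
vt = 0.152 × 860 = 130.72 m and 2√(Dt) = 2√(0.252 × 860) = 29.44 m.
Argument (x−vt)/(2√(Dt)) = (87.3 − 130.72)/29.44 = -1.475; ½·erfc(-1.475) = 0.9815.
C = 662 × 0.9815 = 650 mg/L.

650 mg/L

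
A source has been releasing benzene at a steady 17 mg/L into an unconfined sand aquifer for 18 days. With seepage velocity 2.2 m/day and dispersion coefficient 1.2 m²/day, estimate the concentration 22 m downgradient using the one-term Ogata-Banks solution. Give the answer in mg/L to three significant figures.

For a continuous step input, C/C₀ ≈ ½·erfc((x−vt)/(2√(Dt))).
vt = 2.2 × 18 = 39.6 m and 2√(Dt) = 2√(1.2 × 18) = 9.295 m.
Argument (x−vt)/(2√(Dt)) = (22 − 39.6)/9.295 = -1.893; ½·erfc(-1.893) = 0.9963.
C = 17 × 0.9963 = 16.9 mg/L.

16.9 mg/L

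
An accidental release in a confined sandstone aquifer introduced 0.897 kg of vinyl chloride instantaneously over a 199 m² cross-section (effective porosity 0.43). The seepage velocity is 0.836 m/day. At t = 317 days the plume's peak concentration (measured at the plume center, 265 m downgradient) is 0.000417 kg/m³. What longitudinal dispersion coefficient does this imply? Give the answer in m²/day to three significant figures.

0.159 m²/day

At the plume center C_max = M/(n_e·A·√(4πDt)), so D = M²/(4πt·(n_e·A·C_max)²).
n_e·A·C_max = 0.43 × 199 × 0.000417 = 0.03568 kg/m.
D = 0.897²/(4π × 317 × 0.03568²) = 0.159 m²/day.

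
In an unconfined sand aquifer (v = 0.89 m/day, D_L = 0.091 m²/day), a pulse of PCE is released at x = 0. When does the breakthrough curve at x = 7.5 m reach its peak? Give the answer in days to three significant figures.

8.31 days

For the 1D instantaneous-source solution, setting ∂C/∂t = 0 at fixed x gives v²t² + 2Dt − x² = 0, so t = (√(D² + v²x²) − D)/v².
√(D² + v²x²) = √(0.091² + 0.89² × 7.5²) = 6.676; v² = 0.7921.
t = (6.676 − 0.091)/0.7921 = 8.31 days (vs. the pure-advection estimate x/v = 8.43 d).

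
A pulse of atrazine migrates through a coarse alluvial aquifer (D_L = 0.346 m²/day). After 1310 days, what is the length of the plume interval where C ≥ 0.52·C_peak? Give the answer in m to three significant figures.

68.9 m

The plume is Gaussian with σ = √(2Dt) = √(2 × 0.346 × 1310) = 30.11 m.
C/C_peak = exp(−Δx²/(2σ²)) = 0.52 ⇒ Δx = σ·√(−2 ln 0.52) = 30.11 × 1.144 = 34.45 m.
Width = 2Δx = 68.9 m.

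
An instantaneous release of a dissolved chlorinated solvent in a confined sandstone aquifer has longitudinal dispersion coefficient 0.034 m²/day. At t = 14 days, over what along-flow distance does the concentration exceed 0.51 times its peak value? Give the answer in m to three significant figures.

The plume is Gaussian with σ = √(2Dt) = √(2 × 0.034 × 14) = 0.9757 m.
C/C_peak = exp(−Δx²/(2σ²)) = 0.51 ⇒ Δx = σ·√(−2 ln 0.51) = 0.9757 × 1.160 = 1.132 m.
Width = 2Δx = 2.26 m.

2.26 m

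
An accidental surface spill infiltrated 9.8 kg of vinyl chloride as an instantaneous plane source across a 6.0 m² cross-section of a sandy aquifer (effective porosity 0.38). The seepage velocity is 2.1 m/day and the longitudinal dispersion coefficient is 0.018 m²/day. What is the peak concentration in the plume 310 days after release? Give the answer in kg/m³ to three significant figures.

0.513 kg/m³

The peak of an instantaneous 1D plume sits at x = vt; there the Gaussian factor is 1 and C_max = M/(n_e·A·√(4πDt)), where n_e·A is the pore area the mass is dissolved in.
√(4πDt) = √(4π × 0.018 × 310) = 8.374 m, so C_max = 9.8/(0.38 × 6.0 × 8.374) = 0.513 kg/m³.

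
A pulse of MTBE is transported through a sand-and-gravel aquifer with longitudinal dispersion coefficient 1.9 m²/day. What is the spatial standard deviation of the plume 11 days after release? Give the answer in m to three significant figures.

6.47 m

Dispersive spreading gives a Gaussian with σ² = 2Dt; advection only shifts the center.
σ = √(2 × 1.9 × 11) = 6.47 m.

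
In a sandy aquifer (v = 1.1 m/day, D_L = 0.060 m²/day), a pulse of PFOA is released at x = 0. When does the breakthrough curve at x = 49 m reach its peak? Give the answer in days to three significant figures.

For the 1D instantaneous-source solution, setting ∂C/∂t = 0 at fixed x gives v²t² + 2Dt − x² = 0, so t = (√(D² + v²x²) − D)/v².
√(D² + v²x²) = √(0.060² + 1.1² × 49²) = 53.90; v² = 1.21.
t = (53.90 − 0.060)/1.21 = 44.5 days (vs. the pure-advection estimate x/v = 44.5 d).

44.5 days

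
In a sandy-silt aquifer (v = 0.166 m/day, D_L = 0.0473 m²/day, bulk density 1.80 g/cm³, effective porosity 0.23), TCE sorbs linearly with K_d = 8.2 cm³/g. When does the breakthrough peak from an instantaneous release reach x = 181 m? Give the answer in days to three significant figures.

71000 days

Retardation factor R = 1 + ρ_b·K_d/n = 1 + 1.80 × 8.2/0.23 = 65.17.
Sorption retards both mechanisms: v_R = v/R = 0.002547 m/day, D_R = D/R = 0.0007258 m²/day.
Peak time from v_R²t² + 2D_R t − x² = 0: t = (√(D_R² + v_R²x²) − D_R)/v_R².
√(D_R² + v_R²x²) = √(0.0007258² + 0.002547² × 181²) = 0.4610; v_R² = 6.487e-06.
t = (0.4610 − 0.0007258)/6.487e-06 = 71000 days.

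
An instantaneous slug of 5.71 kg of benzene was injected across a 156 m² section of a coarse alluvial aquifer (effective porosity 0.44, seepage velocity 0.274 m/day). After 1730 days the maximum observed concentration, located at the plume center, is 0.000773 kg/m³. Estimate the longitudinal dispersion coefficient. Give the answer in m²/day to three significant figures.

At the plume center C_max = M/(n_e·A·√(4πDt)), so D = M²/(4πt·(n_e·A·C_max)²).
n_e·A·C_max = 0.44 × 156 × 0.000773 = 0.05306 kg/m.
D = 5.71²/(4π × 1730 × 0.05306²) = 0.533 m²/day.

0.533 m²/day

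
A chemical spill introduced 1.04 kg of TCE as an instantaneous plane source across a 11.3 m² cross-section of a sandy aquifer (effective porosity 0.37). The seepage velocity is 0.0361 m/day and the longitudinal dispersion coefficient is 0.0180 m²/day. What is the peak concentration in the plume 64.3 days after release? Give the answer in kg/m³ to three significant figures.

The peak of an instantaneous 1D plume sits at x = vt; there the Gaussian factor is 1 and C_max = M/(n_e·A·√(4πDt)), where n_e·A is the pore area the mass is dissolved in.
√(4πDt) = √(4π × 0.0180 × 64.3) = 3.814 m, so C_max = 1.04/(0.37 × 11.3 × 3.814) = 0.0652 kg/m³.

0.0652 kg/m³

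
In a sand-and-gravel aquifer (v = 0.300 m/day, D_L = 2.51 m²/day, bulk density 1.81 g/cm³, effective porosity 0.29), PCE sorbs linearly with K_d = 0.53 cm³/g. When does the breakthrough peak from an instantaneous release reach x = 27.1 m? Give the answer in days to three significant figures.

287 days

Retardation factor R = 1 + ρ_b·K_d/n = 1 + 1.81 × 0.53/0.29 = 4.308.
Sorption retards both mechanisms: v_R = v/R = 0.06964 m/day, D_R = D/R = 0.5826 m²/day.
Peak time from v_R²t² + 2D_R t − x² = 0: t = (√(D_R² + v_R²x²) − D_R)/v_R².
√(D_R² + v_R²x²) = √(0.5826² + 0.06964² × 27.1²) = 1.975; v_R² = 0.004850.
t = (1.975 − 0.5826)/0.004850 = 287 days.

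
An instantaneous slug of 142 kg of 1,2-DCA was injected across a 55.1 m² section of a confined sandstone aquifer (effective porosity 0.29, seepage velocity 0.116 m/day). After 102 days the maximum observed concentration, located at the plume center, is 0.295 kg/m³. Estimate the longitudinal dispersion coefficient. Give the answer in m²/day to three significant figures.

0.708 m²/day

At the plume center C_max = M/(n_e·A·√(4πDt)), so D = M²/(4πt·(n_e·A·C_max)²).
n_e·A·C_max = 0.29 × 55.1 × 0.295 = 4.714 kg/m.
D = 142²/(4π × 102 × 4.714²) = 0.708 m²/day.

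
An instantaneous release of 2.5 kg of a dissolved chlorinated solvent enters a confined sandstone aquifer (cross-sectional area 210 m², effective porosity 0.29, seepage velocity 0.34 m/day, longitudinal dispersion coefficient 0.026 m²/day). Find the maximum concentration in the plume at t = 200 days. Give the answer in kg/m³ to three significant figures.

The peak of an instantaneous 1D plume sits at x = vt; there the Gaussian factor is 1 and C_max = M/(n_e·A·√(4πDt)), where n_e·A is the pore area the mass is dissolved in.
√(4πDt) = √(4π × 0.026 × 200) = 8.084 m, so C_max = 2.5/(0.29 × 210 × 8.084) = 0.00508 kg/m³.

0.00508 kg/m³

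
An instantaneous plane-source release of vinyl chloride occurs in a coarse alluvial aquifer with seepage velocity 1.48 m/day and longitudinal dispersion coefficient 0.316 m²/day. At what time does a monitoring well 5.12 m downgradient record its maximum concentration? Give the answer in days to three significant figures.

3.32 days

For the 1D instantaneous-source solution, setting ∂C/∂t = 0 at fixed x gives v²t² + 2Dt − x² = 0, so t = (√(D² + v²x²) − D)/v².
√(D² + v²x²) = √(0.316² + 1.48² × 5.12²) = 7.584; v² = 2.1904.
t = (7.584 − 0.316)/2.1904 = 3.32 days (vs. the pure-advection estimate x/v = 3.46 d).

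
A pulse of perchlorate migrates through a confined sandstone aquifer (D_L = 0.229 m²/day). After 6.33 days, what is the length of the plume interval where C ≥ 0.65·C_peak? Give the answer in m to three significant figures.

The plume is Gaussian with σ = √(2Dt) = √(2 × 0.229 × 6.33) = 1.703 m.
C/C_peak = exp(−Δx²/(2σ²)) = 0.65 ⇒ Δx = σ·√(−2 ln 0.65) = 1.703 × 0.9282 = 1.581 m.
Width = 2Δx = 3.16 m.

3.16 m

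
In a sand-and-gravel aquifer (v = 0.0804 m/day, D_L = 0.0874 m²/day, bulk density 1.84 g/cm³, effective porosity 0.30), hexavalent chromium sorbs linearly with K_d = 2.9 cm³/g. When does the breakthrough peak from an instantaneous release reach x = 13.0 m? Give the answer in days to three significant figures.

Retardation factor R = 1 + ρ_b·K_d/n = 1 + 1.84 × 2.9/0.30 = 18.79.
Sorption retards both mechanisms: v_R = v/R = 0.004279 m/day, D_R = D/R = 0.004651 m²/day.
Peak time from v_R²t² + 2D_R t − x² = 0: t = (√(D_R² + v_R²x²) − D_R)/v_R².
√(D_R² + v_R²x²) = √(0.004651² + 0.004279² × 13.0²) = 0.05582; v_R² = 1.831e-05.
t = (0.05582 − 0.004651)/1.831e-05 = 2790 days.

2790 days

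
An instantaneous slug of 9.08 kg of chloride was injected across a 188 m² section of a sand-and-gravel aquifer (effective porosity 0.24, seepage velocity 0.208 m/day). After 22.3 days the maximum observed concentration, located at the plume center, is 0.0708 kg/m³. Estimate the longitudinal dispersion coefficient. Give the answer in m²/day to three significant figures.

0.0288 m²/day

At the plume center C_max = M/(n_e·A·√(4πDt)), so D = M²/(4πt·(n_e·A·C_max)²).
n_e·A·C_max = 0.24 × 188 × 0.0708 = 3.194 kg/m.
D = 9.08²/(4π × 22.3 × 3.194²) = 0.0288 m²/day.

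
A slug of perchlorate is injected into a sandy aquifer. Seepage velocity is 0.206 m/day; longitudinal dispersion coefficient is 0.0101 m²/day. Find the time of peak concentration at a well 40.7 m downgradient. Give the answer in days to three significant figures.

For the 1D instantaneous-source solution, setting ∂C/∂t = 0 at fixed x gives v²t² + 2Dt − x² = 0, so t = (√(D² + v²x²) − D)/v².
√(D² + v²x²) = √(0.0101² + 0.206² × 40.7²) = 8.384; v² = 0.042436.
t = (8.384 − 0.0101)/0.042436 = 197 days (vs. the pure-advection estimate x/v = 198 d).

197 days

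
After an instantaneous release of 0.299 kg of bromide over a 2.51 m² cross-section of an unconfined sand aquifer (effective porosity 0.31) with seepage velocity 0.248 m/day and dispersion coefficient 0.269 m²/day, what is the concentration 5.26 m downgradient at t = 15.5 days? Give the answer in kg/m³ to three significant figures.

For an instantaneous plane source, C(x,t) = M/(n_e·A·√(4πDt)) · exp(−(x−vt)²/(4Dt)), with n_e·A the pore (flow) area.
Plume center vt = 0.248 × 15.5 = 3.844 m, so the well at 5.26 m is 1.416 m downgradient of the peak.
√(4πDt) = 7.238 m, giving peak height M/(n_e·A·√(4πDt)) = 0.299/(0.31 × 2.51 × 7.238) = 0.05309 kg/m³.
(x−vt)²/(4Dt) = (1.416)²/(4 × 0.269 × 15.5) = 0.1202; exp(−0.1202) = 0.8867.
C = 0.05309 × 0.8867 = 0.0471 kg/m³.

0.0471 kg/m³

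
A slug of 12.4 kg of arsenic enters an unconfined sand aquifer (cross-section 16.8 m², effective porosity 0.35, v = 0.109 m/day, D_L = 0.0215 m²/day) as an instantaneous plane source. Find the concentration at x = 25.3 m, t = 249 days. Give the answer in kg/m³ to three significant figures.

0.219 kg/m³

For an instantaneous plane source, C(x,t) = M/(n_e·A·√(4πDt)) · exp(−(x−vt)²/(4Dt)), with n_e·A the pore (flow) area.
Plume center vt = 0.109 × 249 = 27.141 m, so the well at 25.3 m is 1.841 m upgradient of the peak.
√(4πDt) = 8.202 m, giving peak height M/(n_e·A·√(4πDt)) = 12.4/(0.35 × 16.8 × 8.202) = 0.2571 kg/m³.
(x−vt)²/(4Dt) = (-1.841)²/(4 × 0.0215 × 249) = 0.1583; exp(−0.1583) = 0.8536.
C = 0.2571 × 0.8536 = 0.219 kg/m³.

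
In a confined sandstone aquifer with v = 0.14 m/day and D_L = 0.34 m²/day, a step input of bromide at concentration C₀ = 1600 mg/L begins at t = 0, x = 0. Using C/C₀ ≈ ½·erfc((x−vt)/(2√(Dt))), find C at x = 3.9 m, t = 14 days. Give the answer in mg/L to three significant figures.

424 mg/L

For a continuous step input, C/C₀ ≈ ½·erfc((x−vt)/(2√(Dt))).
vt = 0.14 × 14 = 1.96 m and 2√(Dt) = 2√(0.34 × 14) = 4.363 m.
Argument (x−vt)/(2√(Dt)) = (3.9 − 1.96)/4.363 = 0.4446; ½·erfc(0.4446) = 0.2648.
C = 1600 × 0.2648 = 424 mg/L.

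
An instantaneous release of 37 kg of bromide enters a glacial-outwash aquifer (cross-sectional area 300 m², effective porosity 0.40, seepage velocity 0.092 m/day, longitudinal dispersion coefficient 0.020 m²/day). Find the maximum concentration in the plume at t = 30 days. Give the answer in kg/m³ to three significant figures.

0.112 kg/m³

The peak of an instantaneous 1D plume sits at x = vt; there the Gaussian factor is 1 and C_max = M/(n_e·A·√(4πDt)), where n_e·A is the pore area the mass is dissolved in.
√(4πDt) = √(4π × 0.020 × 30) = 2.746 m, so C_max = 37/(0.40 × 300 × 2.746) = 0.112 kg/m³.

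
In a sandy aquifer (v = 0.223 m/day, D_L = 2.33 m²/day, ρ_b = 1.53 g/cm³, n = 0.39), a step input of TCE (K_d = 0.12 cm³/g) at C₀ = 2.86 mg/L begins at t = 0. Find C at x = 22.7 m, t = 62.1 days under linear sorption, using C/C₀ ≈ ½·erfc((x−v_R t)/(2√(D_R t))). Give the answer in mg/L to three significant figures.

Retardation factor R = 1 + ρ_b·K_d/n = 1 + 1.53 × 0.12/0.39 = 1.471.
Sorption retards both mechanisms: v_R = v/R = 0.1516 m/day, D_R = D/R = 1.584 m²/day.
v_R·t = 0.1516 × 62.1 = 9.41436 m; 2√(D_R t) = 19.84 m; argument = (22.7 − 9.41436)/19.84 = 0.6696.
C = C₀ × ½·erfc(0.6696) = 2.86 × 0.1718 = 0.491 mg/L.

0.491 mg/L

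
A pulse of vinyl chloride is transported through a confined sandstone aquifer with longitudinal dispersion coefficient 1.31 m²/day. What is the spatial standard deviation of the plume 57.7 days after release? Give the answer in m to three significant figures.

Dispersive spreading gives a Gaussian with σ² = 2Dt; advection only shifts the center.
σ = √(2 × 1.31 × 57.7) = 12.3 m.

12.3 m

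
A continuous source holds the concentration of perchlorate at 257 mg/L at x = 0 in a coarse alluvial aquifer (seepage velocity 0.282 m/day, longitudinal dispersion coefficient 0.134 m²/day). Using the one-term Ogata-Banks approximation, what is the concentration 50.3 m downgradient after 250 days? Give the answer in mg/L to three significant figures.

For a continuous step input, C/C₀ ≈ ½·erfc((x−vt)/(2√(Dt))).
vt = 0.282 × 250 = 70.5 m and 2√(Dt) = 2√(0.134 × 250) = 11.58 m.
Argument (x−vt)/(2√(Dt)) = (50.3 − 70.5)/11.58 = -1.744; ½·erfc(-1.744) = 0.9932.
C = 257 × 0.9932 = 255 mg/L.

255 mg/L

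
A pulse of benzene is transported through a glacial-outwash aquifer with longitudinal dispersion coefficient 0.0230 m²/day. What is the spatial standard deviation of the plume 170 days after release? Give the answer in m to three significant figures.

Dispersive spreading gives a Gaussian with σ² = 2Dt; advection only shifts the center.
σ = √(2 × 0.0230 × 170) = 2.80 m.

2.80 m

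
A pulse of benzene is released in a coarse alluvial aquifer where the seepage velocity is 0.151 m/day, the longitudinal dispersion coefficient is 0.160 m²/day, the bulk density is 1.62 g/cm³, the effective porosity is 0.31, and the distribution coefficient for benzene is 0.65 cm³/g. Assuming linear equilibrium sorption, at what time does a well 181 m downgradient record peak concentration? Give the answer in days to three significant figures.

Retardation factor R = 1 + ρ_b·K_d/n = 1 + 1.62 × 0.65/0.31 = 4.397.
Sorption retards both mechanisms: v_R = v/R = 0.03434 m/day, D_R = D/R = 0.03639 m²/day.
Peak time from v_R²t² + 2D_R t − x² = 0: t = (√(D_R² + v_R²x²) − D_R)/v_R².
√(D_R² + v_R²x²) = √(0.03639² + 0.03434² × 181²) = 6.216; v_R² = 0.001179.
t = (6.216 − 0.03639)/0.001179 = 5240 days.

5240 days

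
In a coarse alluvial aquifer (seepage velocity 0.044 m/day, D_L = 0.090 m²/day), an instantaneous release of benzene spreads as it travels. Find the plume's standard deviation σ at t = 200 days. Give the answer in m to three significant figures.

6.00 m

Dispersive spreading gives a Gaussian with σ² = 2Dt; advection only shifts the center.
σ = √(2 × 0.090 × 200) = 6.00 m.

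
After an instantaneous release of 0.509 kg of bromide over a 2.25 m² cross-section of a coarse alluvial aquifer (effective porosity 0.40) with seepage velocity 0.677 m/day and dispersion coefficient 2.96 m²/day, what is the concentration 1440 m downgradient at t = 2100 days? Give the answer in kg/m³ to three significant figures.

0.00200 kg/m³

For an instantaneous plane source, C(x,t) = M/(n_e·A·√(4πDt)) · exp(−(x−vt)²/(4Dt)), with n_e·A the pore (flow) area.
Plume center vt = 0.677 × 2100 = 1421.7 m, so the well at 1440 m is 18.3 m downgradient of the peak.
√(4πDt) = 279.5 m, giving peak height M/(n_e·A·√(4πDt)) = 0.509/(0.40 × 2.25 × 279.5) = 0.002023 kg/m³.
(x−vt)²/(4Dt) = (18.3)²/(4 × 2.96 × 2100) = 0.01347; exp(−0.01347) = 0.9866.
C = 0.002023 × 0.9866 = 0.00200 kg/m³.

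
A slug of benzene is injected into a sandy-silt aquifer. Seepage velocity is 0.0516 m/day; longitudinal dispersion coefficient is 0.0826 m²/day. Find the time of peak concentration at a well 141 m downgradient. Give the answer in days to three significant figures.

For the 1D instantaneous-source solution, setting ∂C/∂t = 0 at fixed x gives v²t² + 2Dt − x² = 0, so t = (√(D² + v²x²) − D)/v².
√(D² + v²x²) = √(0.0826² + 0.0516² × 141²) = 7.276; v² = 0.00266256.
t = (7.276 − 0.0826)/0.00266256 = 2700 days (vs. the pure-advection estimate x/v = 2730 d).

2700 days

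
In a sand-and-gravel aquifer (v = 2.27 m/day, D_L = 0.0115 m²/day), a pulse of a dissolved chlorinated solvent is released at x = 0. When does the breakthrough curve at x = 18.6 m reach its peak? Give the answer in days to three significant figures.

8.19 days

For the 1D instantaneous-source solution, setting ∂C/∂t = 0 at fixed x gives v²t² + 2Dt − x² = 0, so t = (√(D² + v²x²) − D)/v².
√(D² + v²x²) = √(0.0115² + 2.27² × 18.6²) = 42.22; v² = 5.1529.
t = (42.22 − 0.0115)/5.1529 = 8.19 days (vs. the pure-advection estimate x/v = 8.19 d).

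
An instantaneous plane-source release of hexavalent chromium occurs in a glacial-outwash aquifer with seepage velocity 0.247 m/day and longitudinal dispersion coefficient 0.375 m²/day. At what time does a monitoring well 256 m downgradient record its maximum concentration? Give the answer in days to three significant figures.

For the 1D instantaneous-source solution, setting ∂C/∂t = 0 at fixed x gives v²t² + 2Dt − x² = 0, so t = (√(D² + v²x²) − D)/v².
√(D² + v²x²) = √(0.375² + 0.247² × 256²) = 63.23; v² = 0.061009.
t = (63.23 − 0.375)/0.061009 = 1030 days (vs. the pure-advection estimate x/v = 1040 d).

1030 days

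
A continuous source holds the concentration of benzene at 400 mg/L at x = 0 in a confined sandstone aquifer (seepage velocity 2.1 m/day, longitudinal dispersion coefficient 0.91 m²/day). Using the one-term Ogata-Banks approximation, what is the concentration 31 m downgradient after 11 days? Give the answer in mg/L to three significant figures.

15.5 mg/L

For a continuous step input, C/C₀ ≈ ½·erfc((x−vt)/(2√(Dt))).
vt = 2.1 × 11 = 23.1 m and 2√(Dt) = 2√(0.91 × 11) = 6.328 m.
Argument (x−vt)/(2√(Dt)) = (31 − 23.1)/6.328 = 1.248; ½·erfc(1.248) = 0.03879.
C = 400 × 0.03879 = 15.5 mg/L.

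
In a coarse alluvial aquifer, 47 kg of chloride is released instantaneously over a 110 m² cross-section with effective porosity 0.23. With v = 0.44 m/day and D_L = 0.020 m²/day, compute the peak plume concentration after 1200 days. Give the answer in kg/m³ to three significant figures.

0.107 kg/m³

The peak of an instantaneous 1D plume sits at x = vt; there the Gaussian factor is 1 and C_max = M/(n_e·A·√(4πDt)), where n_e·A is the pore area the mass is dissolved in.
√(4πDt) = √(4π × 0.020 × 1200) = 17.37 m, so C_max = 47/(0.23 × 110 × 17.37) = 0.107 kg/m³.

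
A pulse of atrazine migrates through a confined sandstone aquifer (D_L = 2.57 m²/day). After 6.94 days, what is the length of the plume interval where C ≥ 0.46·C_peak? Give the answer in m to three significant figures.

14.9 m

The plume is Gaussian with σ = √(2Dt) = √(2 × 2.57 × 6.94) = 5.973 m.
C/C_peak = exp(−Δx²/(2σ²)) = 0.46 ⇒ Δx = σ·√(−2 ln 0.46) = 5.973 × 1.246 = 7.442 m.
Width = 2Δx = 14.9 m.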